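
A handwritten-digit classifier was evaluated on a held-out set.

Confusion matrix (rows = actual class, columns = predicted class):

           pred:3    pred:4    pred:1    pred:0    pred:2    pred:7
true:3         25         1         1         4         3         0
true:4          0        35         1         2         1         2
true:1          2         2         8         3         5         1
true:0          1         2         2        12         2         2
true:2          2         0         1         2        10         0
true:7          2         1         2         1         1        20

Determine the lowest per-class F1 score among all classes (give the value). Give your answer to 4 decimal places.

0.4444

Per-class F1 score (2·TP/(2·TP+FP+FN)):
  3: TP=25, FP=0+2+1+2+2=7, FN=1+1+4+3+0=9 → 50/66 = 0.75758
  4: TP=35, FP=1+2+2+0+1=6, FN=0+1+2+1+2=6 → 70/82 = 0.85366
  1: TP=8, FP=1+1+2+1+2=7, FN=2+2+3+5+1=13 → 16/36 = 0.44444
  0: TP=12, FP=4+2+3+2+1=12, FN=1+2+2+2+2=9 → 24/45 = 0.53333
  2: TP=10, FP=3+1+5+2+1=12, FN=2+0+1+2+0=5 → 20/37 = 0.54054
  7: TP=20, FP=0+2+1+2+0=5, FN=2+1+2+1+1=7 → 40/52 = 0.76923
Lowest is class '1' with F1 score = 0.4444.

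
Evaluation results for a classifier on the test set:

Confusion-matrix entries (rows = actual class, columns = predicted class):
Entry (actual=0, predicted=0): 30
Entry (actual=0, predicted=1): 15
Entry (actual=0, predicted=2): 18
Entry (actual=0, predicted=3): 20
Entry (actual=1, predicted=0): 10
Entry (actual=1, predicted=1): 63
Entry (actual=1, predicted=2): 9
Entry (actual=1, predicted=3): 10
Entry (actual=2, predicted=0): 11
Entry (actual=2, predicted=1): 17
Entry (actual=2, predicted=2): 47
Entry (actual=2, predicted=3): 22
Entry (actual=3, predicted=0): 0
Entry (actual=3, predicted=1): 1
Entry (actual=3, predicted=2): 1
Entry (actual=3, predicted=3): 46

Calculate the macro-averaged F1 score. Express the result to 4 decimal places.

Per-class F1 score (2·TP/(2·TP+FP+FN)):
  0: TP=30, FP=10+11+0=21, FN=15+18+20=53 → 60/134 = 0.44776
  1: TP=63, FP=15+17+1=33, FN=10+9+10=29 → 126/188 = 0.67021
  2: TP=47, FP=18+9+1=28, FN=11+17+22=50 → 94/172 = 0.54651
  3: TP=46, FP=20+10+22=52, FN=0+1+1=2 → 92/146 = 0.63014
Macro-F1 score = mean = (0.44776 + 0.67021 + 0.54651 + 0.63014) / 4 = 0.5737

0.5737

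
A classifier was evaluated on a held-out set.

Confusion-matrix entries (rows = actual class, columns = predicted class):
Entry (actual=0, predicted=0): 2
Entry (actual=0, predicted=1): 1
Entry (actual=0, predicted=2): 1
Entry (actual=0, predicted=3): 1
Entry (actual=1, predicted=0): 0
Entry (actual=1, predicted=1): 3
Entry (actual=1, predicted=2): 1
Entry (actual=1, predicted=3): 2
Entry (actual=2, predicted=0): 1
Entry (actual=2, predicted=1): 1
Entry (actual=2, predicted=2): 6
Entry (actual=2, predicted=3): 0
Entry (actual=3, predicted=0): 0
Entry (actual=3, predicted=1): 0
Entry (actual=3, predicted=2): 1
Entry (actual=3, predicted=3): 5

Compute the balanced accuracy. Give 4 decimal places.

0.6208

Balanced accuracy = mean of per-class recall.
  0: recall = 2/5 = 0.40000
  1: recall = 3/6 = 0.50000
  2: recall = 6/8 = 0.75000
  3: recall = 5/6 = 0.83333
Mean = (0.40000 + 0.50000 + 0.75000 + 0.83333) / 4 = 0.6208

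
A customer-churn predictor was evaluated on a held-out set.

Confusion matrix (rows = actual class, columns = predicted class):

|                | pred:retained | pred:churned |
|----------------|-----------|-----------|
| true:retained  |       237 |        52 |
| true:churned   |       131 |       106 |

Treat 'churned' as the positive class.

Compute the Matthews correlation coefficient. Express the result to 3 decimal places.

0.290

MCC = (TP·TN − FP·FN) / √((TP+FP)(TP+FN)(TN+FP)(TN+FN))
Numerator = 106·237 − 52·131 = 18310
Denominator = √(158·237·289·368) = √3982456992 = 63106.7111
MCC = 18310 / 63106.7111 = 0.290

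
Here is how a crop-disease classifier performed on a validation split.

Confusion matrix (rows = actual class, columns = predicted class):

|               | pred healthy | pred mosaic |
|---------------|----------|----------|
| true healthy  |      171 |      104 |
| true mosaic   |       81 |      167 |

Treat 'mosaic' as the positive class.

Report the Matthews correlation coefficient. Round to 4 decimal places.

MCC = (TP·TN − FP·FN) / √((TP+FP)(TP+FN)(TN+FP)(TN+FN))
Numerator = 167·171 − 104·81 = 20133
Denominator = √(271·248·275·252) = √4657514400 = 68245.9845
MCC = 20133 / 68245.9845 = 0.2950

0.2950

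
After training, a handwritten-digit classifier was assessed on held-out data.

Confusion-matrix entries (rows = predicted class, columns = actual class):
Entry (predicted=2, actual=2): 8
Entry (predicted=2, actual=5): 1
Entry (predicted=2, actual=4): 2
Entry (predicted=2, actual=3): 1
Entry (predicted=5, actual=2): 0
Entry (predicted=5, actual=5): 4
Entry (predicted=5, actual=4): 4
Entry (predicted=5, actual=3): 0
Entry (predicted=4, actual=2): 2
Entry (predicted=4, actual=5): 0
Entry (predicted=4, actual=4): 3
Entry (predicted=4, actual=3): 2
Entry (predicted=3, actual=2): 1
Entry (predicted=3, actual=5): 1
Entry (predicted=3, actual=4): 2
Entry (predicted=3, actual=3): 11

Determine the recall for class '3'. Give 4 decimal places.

Take TP from the diagonal, FP from the rest of the '3' prediction marginal, FN from the rest of the '3' actual marginal.
recall = TP/(TP+FN).
3: TP=11, FN=1+0+2=3 → 11/14 = 0.78571

0.7857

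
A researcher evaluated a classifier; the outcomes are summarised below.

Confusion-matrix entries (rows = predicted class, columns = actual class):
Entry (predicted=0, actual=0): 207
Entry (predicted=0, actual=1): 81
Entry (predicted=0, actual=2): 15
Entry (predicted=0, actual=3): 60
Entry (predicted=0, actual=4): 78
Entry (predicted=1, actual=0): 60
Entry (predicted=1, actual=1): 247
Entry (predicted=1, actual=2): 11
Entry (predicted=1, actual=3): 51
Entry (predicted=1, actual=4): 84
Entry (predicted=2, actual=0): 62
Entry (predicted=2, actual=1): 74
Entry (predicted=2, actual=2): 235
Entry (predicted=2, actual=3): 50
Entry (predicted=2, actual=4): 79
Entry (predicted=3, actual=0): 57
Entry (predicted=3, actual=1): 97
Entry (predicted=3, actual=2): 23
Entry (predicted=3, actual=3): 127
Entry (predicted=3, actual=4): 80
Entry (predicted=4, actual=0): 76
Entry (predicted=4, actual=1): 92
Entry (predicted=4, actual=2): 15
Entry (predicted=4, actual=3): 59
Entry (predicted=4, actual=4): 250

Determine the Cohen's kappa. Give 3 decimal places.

Observed agreement pₒ = trace/N = 1066/2270 = 0.4696
Expected agreement pₑ = Σ (rowᵢ·colᵢ)/N² = (462·441 + 591·453 + 299·500 + 347·384 + 571·492)/2270² = 0.2009
κ = (pₒ − pₑ)/(1 − pₑ) = (0.4696 − 0.2009)/(1 − 0.2009) = 0.336

0.336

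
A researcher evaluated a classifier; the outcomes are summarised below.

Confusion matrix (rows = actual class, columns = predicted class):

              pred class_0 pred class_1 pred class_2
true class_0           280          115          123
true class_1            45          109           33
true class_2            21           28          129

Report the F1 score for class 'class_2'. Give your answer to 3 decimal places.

One-vs-rest for 'class_2': TP = diagonal; FP = other classes predicted 'class_2'; FN = 'class_2' predicted as other.
F1 score = 2·TP/(2·TP+FP+FN).
class_2: TP=129, FP=123+33=156, FN=21+28=49 → 258/463 = 0.5572

0.557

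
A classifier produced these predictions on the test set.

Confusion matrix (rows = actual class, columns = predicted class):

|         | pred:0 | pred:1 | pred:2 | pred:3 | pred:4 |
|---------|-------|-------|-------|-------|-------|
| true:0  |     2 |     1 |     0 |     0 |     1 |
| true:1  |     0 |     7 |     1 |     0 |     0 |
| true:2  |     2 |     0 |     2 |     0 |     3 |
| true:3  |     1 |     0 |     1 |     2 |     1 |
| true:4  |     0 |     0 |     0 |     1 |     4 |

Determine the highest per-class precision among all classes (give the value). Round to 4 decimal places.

Per-class precision (TP/(TP+FP)):
  0: TP=2, FP=0+2+1+0=3 → 2/5 = 0.40000
  1: TP=7, FP=1+0+0+0=1 → 7/8 = 0.87500
  2: TP=2, FP=0+1+1+0=2 → 2/4 = 0.50000
  3: TP=2, FP=0+0+0+1=1 → 2/3 = 0.66667
  4: TP=4, FP=1+0+3+1=5 → 4/9 = 0.44444
Highest is class '1' with precision = 0.8750.

0.8750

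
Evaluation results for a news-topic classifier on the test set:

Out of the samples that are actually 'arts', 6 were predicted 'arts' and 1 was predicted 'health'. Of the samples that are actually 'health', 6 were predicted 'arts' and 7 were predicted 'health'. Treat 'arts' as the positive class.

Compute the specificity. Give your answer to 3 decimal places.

0.538

Specificity = TN/(TN+FP) = 7/(7+6) = 0.538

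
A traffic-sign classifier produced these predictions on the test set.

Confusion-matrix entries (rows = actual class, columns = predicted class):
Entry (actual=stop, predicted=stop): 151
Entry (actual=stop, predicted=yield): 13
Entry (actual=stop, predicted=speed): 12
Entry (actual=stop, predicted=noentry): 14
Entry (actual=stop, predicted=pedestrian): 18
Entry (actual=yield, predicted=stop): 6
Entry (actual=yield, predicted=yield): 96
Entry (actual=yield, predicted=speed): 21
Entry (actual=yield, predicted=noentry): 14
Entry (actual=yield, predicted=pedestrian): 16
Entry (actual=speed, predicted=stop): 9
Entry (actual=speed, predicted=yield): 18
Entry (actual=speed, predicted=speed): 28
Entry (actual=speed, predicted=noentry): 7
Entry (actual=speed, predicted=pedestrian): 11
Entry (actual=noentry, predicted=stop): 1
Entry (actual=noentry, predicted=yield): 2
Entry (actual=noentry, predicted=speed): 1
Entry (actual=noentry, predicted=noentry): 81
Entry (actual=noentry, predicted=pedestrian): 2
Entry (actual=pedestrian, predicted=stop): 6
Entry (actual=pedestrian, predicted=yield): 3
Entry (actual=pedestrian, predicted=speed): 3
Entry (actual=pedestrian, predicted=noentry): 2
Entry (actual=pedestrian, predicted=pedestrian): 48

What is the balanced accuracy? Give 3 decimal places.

0.688

Balanced accuracy = mean of per-class recall.
  stop: recall = 151/208 = 0.7260
  yield: recall = 96/153 = 0.6275
  speed: recall = 28/73 = 0.3836
  noentry: recall = 81/87 = 0.9310
  pedestrian: recall = 48/62 = 0.7742
Mean = (0.7260 + 0.6275 + 0.3836 + 0.9310 + 0.7742) / 5 = 0.688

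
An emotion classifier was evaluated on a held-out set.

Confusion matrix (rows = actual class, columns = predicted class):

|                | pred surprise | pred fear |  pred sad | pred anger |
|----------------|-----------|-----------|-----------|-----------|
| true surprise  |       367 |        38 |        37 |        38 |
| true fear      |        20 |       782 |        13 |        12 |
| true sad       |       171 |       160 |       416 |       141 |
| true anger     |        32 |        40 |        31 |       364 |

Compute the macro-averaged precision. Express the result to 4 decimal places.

Per-class precision (TP/(TP+FP)):
  surprise: TP=367, FP=20+171+32=223 → 367/590 = 0.62203
  fear: TP=782, FP=38+160+40=238 → 782/1020 = 0.76667
  sad: TP=416, FP=37+13+31=81 → 416/497 = 0.83702
  anger: TP=364, FP=38+12+141=191 → 364/555 = 0.65586
Macro-precision = mean = (0.62203 + 0.76667 + 0.83702 + 0.65586) / 4 = 0.7204

0.7204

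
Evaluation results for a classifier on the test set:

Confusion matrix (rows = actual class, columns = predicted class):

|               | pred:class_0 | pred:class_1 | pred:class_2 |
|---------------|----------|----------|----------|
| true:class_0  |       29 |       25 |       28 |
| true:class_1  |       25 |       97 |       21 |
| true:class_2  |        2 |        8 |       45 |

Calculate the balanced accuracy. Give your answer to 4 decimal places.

0.6167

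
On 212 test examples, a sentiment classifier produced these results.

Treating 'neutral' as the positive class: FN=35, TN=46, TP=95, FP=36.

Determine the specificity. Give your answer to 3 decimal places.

0.561

Specificity = TN/(TN+FP) = 46/(46+36) = 0.561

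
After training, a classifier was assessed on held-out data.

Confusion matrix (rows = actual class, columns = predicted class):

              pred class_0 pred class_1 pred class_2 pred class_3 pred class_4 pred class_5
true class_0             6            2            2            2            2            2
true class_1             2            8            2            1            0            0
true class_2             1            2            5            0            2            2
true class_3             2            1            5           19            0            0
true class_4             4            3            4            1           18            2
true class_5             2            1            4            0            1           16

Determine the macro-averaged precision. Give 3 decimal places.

Per-class precision (TP/(TP+FP)):
  class_0: TP=6, FP=2+1+2+4+2=11 → 6/17 = 0.3529
  class_1: TP=8, FP=2+2+1+3+1=9 → 8/17 = 0.4706
  class_2: TP=5, FP=2+2+5+4+4=17 → 5/22 = 0.2273
  class_3: TP=19, FP=2+1+0+1+0=4 → 19/23 = 0.8261
  class_4: TP=18, FP=2+0+2+0+1=5 → 18/23 = 0.7826
  class_5: TP=16, FP=2+0+2+0+2=6 → 16/22 = 0.7273
Macro-precision = mean = (0.3529 + 0.4706 + 0.2273 + 0.8261 + 0.7826 + 0.7273) / 6 = 0.564

0.564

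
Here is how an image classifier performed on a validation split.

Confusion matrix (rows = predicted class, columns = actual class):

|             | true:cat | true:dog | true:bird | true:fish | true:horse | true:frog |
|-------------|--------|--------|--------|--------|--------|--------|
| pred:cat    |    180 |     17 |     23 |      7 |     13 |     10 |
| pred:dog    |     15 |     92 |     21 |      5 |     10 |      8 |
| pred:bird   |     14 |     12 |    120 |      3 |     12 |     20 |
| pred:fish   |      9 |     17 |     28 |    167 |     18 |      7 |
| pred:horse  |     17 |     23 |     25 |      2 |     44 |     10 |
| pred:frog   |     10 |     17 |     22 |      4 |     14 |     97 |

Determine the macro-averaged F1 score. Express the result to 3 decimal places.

0.603

Per-class F1 score (2·TP/(2·TP+FP+FN)):
  cat: TP=180, FP=17+23+7+13+10=70, FN=15+14+9+17+10=65 → 360/495 = 0.7273
  dog: TP=92, FP=15+21+5+10+8=59, FN=17+12+17+23+17=86 → 184/329 = 0.5593
  bird: TP=120, FP=14+12+3+12+20=61, FN=23+21+28+25+22=119 → 240/420 = 0.5714
  fish: TP=167, FP=9+17+28+18+7=79, FN=7+5+3+2+4=21 → 334/434 = 0.7696
  horse: TP=44, FP=17+23+25+2+10=77, FN=13+10+12+18+14=67 → 88/232 = 0.3793
  frog: TP=97, FP=10+17+22+4+14=67, FN=10+8+20+7+10=55 → 194/316 = 0.6139
Macro-F1 score = mean = (0.7273 + 0.5593 + 0.5714 + 0.7696 + 0.3793 + 0.6139) / 6 = 0.603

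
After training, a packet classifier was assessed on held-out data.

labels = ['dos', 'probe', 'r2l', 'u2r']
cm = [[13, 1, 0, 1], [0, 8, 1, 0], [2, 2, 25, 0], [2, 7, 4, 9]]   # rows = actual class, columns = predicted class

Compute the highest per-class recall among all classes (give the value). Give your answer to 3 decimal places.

0.889

Per-class recall (TP/(TP+FN)):
  dos: TP=13, FN=1+0+1=2 → 13/15 = 0.8667
  probe: TP=8, FN=0+1+0=1 → 8/9 = 0.8889
  r2l: TP=25, FN=2+2+0=4 → 25/29 = 0.8621
  u2r: TP=9, FN=2+7+4=13 → 9/22 = 0.4091
Highest is class 'probe' with recall = 0.889.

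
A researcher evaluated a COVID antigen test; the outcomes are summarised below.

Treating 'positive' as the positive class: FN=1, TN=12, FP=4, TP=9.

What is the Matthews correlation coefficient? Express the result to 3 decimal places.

MCC = (TP·TN − FP·FN) / √((TP+FP)(TP+FN)(TN+FP)(TN+FN))
Numerator = 9·12 − 4·1 = 104
Denominator = √(13·10·16·13) = √27040 = 164.4384
MCC = 104 / 164.4384 = 0.632

0.632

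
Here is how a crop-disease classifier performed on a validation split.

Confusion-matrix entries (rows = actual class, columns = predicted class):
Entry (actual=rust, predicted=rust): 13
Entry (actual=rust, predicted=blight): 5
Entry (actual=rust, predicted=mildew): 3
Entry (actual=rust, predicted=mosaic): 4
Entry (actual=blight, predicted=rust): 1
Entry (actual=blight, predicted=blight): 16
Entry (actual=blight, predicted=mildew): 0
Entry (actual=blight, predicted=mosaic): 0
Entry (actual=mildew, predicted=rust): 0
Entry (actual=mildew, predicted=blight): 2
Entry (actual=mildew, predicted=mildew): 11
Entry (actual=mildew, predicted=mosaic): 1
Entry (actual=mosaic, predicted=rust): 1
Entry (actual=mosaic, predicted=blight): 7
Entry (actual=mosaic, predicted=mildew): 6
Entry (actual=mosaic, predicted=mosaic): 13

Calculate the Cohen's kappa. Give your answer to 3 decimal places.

0.525

Observed agreement pₒ = trace/N = 53/83 = 0.6386
Expected agreement pₑ = Σ (rowᵢ·colᵢ)/N² = (25·15 + 17·30 + 14·20 + 27·18)/83² = 0.2397
κ = (pₒ − pₑ)/(1 − pₑ) = (0.6386 − 0.2397)/(1 − 0.2397) = 0.525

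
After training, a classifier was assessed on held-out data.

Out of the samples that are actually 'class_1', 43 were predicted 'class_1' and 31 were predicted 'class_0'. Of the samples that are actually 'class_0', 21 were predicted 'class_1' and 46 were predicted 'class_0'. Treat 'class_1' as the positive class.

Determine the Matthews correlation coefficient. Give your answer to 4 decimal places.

0.2685

MCC = (TP·TN − FP·FN) / √((TP+FP)(TP+FN)(TN+FP)(TN+FN))
Numerator = 43·46 − 21·31 = 1327
Denominator = √(64·74·67·77) = √24433024 = 4942.9772
MCC = 1327 / 4942.9772 = 0.2685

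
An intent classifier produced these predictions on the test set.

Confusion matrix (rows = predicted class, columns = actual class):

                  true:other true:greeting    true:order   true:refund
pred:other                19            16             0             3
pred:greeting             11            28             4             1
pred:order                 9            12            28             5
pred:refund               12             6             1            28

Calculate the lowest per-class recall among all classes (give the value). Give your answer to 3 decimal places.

Per-class recall (TP/(TP+FN)):
  other: TP=19, FN=11+9+12=32 → 19/51 = 0.3725
  greeting: TP=28, FN=16+12+6=34 → 28/62 = 0.4516
  order: TP=28, FN=0+4+1=5 → 28/33 = 0.8485
  refund: TP=28, FN=3+1+5=9 → 28/37 = 0.7568
Lowest is class 'other' with recall = 0.373.

0.373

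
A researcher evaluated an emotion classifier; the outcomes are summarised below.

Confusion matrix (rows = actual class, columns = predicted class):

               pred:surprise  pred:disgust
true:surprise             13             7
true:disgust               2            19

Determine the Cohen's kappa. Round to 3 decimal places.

0.558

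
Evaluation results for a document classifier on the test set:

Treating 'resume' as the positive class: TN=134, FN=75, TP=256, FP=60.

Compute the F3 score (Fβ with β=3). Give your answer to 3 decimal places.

0.777

Fβ = (1+β²)·TP / ((1+β²)·TP + β²·FN + FP), with β²=9
= 10·256 / (10·256 + 9·75 + 60) = 0.777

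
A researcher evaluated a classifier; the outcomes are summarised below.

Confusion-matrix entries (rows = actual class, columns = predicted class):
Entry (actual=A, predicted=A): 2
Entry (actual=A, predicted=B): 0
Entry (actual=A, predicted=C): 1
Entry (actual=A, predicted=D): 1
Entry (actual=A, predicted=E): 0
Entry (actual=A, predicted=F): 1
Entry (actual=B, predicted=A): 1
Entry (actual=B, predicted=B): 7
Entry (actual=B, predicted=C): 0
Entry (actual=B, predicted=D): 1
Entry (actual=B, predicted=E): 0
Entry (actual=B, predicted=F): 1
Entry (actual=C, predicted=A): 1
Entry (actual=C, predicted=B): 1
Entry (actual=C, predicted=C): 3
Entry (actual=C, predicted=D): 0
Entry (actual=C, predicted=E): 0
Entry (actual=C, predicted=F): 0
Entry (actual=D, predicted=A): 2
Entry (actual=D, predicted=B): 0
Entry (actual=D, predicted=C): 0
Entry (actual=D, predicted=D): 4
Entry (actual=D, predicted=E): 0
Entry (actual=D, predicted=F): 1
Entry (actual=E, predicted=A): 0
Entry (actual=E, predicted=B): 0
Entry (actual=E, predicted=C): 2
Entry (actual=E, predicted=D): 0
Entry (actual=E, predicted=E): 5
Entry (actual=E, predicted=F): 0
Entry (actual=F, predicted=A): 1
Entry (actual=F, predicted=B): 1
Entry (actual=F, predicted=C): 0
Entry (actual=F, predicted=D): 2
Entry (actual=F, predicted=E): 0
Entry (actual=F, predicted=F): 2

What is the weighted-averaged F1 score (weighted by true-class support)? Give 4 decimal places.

0.5878

Per-class F1 score (2·TP/(2·TP+FP+FN)):
  A: TP=2, FP=1+1+2+0+1=5, FN=0+1+1+0+1=3 → 4/12 = 0.33333
  B: TP=7, FP=0+1+0+0+1=2, FN=1+0+1+0+1=3 → 14/19 = 0.73684
  C: TP=3, FP=1+0+0+2+0=3, FN=1+1+0+0+0=2 → 6/11 = 0.54545
  D: TP=4, FP=1+1+0+0+2=4, FN=2+0+0+0+1=3 → 8/15 = 0.53333
  E: TP=5, FP=0+0+0+0+0=0, FN=0+0+2+0+0=2 → 10/12 = 0.83333
  F: TP=2, FP=1+1+0+1+0=3, FN=1+1+0+2+0=4 → 4/11 = 0.36364
Weighted-F1 score = Σ (supportᵢ/N)·F1 scoreᵢ with N=40: (5/40)·0.33333 + (10/40)·0.73684 + (5/40)·0.54545 + (7/40)·0.53333 + (7/40)·0.83333 + (6/40)·0.36364 = 0.5878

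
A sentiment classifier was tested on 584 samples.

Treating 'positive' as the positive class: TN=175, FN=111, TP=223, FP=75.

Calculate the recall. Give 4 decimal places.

Recall = TP/(TP+FN) = 223/(223+111) = 223/334 = 0.6677

0.6677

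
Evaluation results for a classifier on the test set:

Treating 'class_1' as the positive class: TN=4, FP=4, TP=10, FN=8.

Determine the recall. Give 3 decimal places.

0.556

Recall = TP/(TP+FN) = 10/(10+8) = 10/18 = 0.556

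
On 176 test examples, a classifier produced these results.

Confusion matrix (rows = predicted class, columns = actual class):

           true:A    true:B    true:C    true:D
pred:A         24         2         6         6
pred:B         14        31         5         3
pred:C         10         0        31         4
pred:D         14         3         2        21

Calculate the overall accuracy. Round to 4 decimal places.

Accuracy = trace / total = (24+31+31+21=107) / 176 = 107/176 = 0.6080

0.6080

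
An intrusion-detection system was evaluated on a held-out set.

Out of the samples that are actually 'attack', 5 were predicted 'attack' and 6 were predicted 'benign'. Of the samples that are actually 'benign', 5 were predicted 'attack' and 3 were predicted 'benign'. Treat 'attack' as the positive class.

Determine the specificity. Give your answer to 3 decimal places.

0.375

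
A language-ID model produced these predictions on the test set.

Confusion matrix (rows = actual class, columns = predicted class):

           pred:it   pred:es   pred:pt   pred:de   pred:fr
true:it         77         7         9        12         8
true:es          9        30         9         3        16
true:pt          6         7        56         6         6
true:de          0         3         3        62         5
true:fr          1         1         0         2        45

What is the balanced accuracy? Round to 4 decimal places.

Balanced accuracy = mean of per-class recall.
  it: recall = 77/113 = 0.68142
  es: recall = 30/67 = 0.44776
  pt: recall = 56/81 = 0.69136
  de: recall = 62/73 = 0.84932
  fr: recall = 45/49 = 0.91837
Mean = (0.68142 + 0.44776 + 0.69136 + 0.84932 + 0.91837) / 5 = 0.7176

0.7176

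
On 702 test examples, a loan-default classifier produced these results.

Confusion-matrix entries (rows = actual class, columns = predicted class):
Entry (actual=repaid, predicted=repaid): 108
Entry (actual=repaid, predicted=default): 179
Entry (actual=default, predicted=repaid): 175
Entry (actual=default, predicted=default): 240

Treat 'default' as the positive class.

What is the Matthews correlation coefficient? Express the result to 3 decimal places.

MCC = (TP·TN − FP·FN) / √((TP+FP)(TP+FN)(TN+FP)(TN+FN))
Numerator = 240·108 − 179·175 = -5405
Denominator = √(419·415·287·283) = √14123113585 = 118840.7068
MCC = -5405 / 118840.7068 = -0.045

-0.045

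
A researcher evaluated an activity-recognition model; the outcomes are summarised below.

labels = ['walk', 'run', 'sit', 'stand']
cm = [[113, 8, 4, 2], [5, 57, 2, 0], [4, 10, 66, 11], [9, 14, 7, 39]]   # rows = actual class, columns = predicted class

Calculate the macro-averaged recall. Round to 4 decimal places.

0.7677

Per-class recall (TP/(TP+FN)):
  walk: TP=113, FN=8+4+2=14 → 113/127 = 0.88976
  run: TP=57, FN=5+2+0=7 → 57/64 = 0.89063
  sit: TP=66, FN=4+10+11=25 → 66/91 = 0.72527
  stand: TP=39, FN=9+14+7=30 → 39/69 = 0.56522
Macro-recall = mean = (0.88976 + 0.89063 + 0.72527 + 0.56522) / 4 = 0.7677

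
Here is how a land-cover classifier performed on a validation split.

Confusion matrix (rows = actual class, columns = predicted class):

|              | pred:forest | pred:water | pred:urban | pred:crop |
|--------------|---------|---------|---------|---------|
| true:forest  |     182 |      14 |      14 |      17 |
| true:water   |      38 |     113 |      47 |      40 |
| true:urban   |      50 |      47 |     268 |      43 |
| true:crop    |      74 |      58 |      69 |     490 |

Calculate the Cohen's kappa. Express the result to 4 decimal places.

0.5414

Observed agreement pₒ = trace/N = 1053/1564 = 0.67327
Expected agreement pₑ = Σ (rowᵢ·colᵢ)/N² = (227·344 + 238·232 + 408·398 + 691·590)/1564² = 0.28755
κ = (pₒ − pₑ)/(1 − pₑ) = (0.67327 − 0.28755)/(1 − 0.28755) = 0.5414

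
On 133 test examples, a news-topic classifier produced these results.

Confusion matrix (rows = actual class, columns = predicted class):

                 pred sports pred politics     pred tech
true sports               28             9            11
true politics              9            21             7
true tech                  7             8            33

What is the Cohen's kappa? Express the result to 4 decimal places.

Observed agreement pₒ = trace/N = 82/133 = 0.61654
Expected agreement pₑ = Σ (rowᵢ·colᵢ)/N² = (48·44 + 37·38 + 48·51)/133² = 0.33727
κ = (pₒ − pₑ)/(1 − pₑ) = (0.61654 − 0.33727)/(1 − 0.33727) = 0.4214

0.4214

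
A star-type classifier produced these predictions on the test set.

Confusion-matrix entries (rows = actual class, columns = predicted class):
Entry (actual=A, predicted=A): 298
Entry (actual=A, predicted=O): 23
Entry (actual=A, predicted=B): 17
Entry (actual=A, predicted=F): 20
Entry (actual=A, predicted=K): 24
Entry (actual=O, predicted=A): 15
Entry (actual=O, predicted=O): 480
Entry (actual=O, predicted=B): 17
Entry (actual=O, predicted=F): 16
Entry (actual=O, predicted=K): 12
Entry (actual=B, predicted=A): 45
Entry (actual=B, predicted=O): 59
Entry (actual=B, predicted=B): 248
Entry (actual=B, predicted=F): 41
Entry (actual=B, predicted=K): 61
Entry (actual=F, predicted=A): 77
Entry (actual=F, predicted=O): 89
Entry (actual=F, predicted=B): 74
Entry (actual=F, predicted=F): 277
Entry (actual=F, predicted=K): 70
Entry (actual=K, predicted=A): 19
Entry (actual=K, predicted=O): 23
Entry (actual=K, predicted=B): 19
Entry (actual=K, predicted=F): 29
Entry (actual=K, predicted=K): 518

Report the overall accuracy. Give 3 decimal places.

0.708

Accuracy = trace / total = (298+480+248+277+518=1821) / 2571 = 1821/2571 = 0.708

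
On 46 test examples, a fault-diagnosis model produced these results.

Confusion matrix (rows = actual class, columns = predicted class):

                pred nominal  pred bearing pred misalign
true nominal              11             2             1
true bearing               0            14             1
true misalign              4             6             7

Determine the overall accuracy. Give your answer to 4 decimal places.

Accuracy = trace / total = (11+14+7=32) / 46 = 32/46 = 0.6957

0.6957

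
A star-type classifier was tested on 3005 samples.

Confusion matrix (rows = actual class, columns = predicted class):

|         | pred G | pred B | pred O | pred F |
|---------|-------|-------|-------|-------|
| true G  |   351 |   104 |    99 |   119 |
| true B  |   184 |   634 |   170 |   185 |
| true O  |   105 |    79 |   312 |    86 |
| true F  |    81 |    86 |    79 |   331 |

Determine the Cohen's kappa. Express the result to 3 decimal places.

0.381

Observed agreement pₒ = trace/N = 1628/3005 = 0.5418
Expected agreement pₑ = Σ (rowᵢ·colᵢ)/N² = (673·721 + 1173·903 + 582·660 + 577·721)/3005² = 0.2596
κ = (pₒ − pₑ)/(1 − pₑ) = (0.5418 − 0.2596)/(1 − 0.2596) = 0.381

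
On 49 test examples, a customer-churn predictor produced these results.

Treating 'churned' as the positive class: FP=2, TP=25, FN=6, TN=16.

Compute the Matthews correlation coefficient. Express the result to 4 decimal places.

MCC = (TP·TN − FP·FN) / √((TP+FP)(TP+FN)(TN+FP)(TN+FN))
Numerator = 25·16 − 2·6 = 388
Denominator = √(27·31·18·22) = √331452 = 575.7187
MCC = 388 / 575.7187 = 0.6739

0.6739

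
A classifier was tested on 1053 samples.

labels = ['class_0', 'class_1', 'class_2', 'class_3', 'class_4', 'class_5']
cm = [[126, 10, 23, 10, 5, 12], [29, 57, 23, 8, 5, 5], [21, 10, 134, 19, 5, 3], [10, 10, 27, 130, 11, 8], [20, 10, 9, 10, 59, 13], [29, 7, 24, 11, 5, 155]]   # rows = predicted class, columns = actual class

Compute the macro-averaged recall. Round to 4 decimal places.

Per-class recall (TP/(TP+FN)):
  class_0: TP=126, FN=29+21+10+20+29=109 → 126/235 = 0.53617
  class_1: TP=57, FN=10+10+10+10+7=47 → 57/104 = 0.54808
  class_2: TP=134, FN=23+23+27+9+24=106 → 134/240 = 0.55833
  class_3: TP=130, FN=10+8+19+10+11=58 → 130/188 = 0.69149
  class_4: TP=59, FN=5+5+5+11+5=31 → 59/90 = 0.65556
  class_5: TP=155, FN=12+5+3+8+13=41 → 155/196 = 0.79082
Macro-recall = mean = (0.53617 + 0.54808 + 0.55833 + 0.69149 + 0.65556 + 0.79082) / 6 = 0.6301

0.6301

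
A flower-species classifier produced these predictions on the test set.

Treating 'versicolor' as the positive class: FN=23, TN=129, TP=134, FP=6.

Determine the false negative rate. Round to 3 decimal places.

FNR = FN/(FN+TP) = 23/(23+134) = 0.146

0.146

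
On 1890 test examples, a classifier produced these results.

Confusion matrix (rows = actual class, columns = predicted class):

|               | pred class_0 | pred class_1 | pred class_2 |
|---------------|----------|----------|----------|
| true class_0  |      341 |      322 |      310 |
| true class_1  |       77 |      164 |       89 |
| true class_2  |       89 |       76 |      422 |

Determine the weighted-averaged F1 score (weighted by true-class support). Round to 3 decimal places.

Per-class F1 score (2·TP/(2·TP+FP+FN)):
  class_0: TP=341, FP=77+89=166, FN=322+310=632 → 682/1480 = 0.4608
  class_1: TP=164, FP=322+76=398, FN=77+89=166 → 328/892 = 0.3677
  class_2: TP=422, FP=310+89=399, FN=89+76=165 → 844/1408 = 0.5994
Weighted-F1 score = Σ (supportᵢ/N)·F1 scoreᵢ with N=1890: (973/1890)·0.4608 + (330/1890)·0.3677 + (587/1890)·0.5994 = 0.488

0.488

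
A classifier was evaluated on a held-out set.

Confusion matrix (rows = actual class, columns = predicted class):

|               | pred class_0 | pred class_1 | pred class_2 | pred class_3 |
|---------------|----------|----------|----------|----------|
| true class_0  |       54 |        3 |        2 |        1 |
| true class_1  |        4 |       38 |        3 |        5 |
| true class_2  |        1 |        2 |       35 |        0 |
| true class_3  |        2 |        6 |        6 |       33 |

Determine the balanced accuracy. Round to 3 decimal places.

0.821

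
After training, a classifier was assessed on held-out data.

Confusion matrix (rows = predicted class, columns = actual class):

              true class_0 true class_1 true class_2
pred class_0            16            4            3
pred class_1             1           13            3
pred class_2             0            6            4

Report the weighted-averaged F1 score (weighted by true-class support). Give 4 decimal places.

Per-class F1 score (2·TP/(2·TP+FP+FN)):
  class_0: TP=16, FP=4+3=7, FN=1+0=1 → 32/40 = 0.80000
  class_1: TP=13, FP=1+3=4, FN=4+6=10 → 26/40 = 0.65000
  class_2: TP=4, FP=0+6=6, FN=3+3=6 → 8/20 = 0.40000
Weighted-F1 score = Σ (supportᵢ/N)·F1 scoreᵢ with N=50: (17/50)·0.80000 + (23/50)·0.65000 + (10/50)·0.40000 = 0.6510

0.6510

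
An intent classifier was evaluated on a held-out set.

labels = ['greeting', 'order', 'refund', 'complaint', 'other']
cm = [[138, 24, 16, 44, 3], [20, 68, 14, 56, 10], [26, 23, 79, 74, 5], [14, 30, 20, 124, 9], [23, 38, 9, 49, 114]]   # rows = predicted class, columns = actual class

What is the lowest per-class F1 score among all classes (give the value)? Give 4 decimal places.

Per-class F1 score (2·TP/(2·TP+FP+FN)):
  greeting: TP=138, FP=24+16+44+3=87, FN=20+26+14+23=83 → 276/446 = 0.61883
  order: TP=68, FP=20+14+56+10=100, FN=24+23+30+38=115 → 136/351 = 0.38746
  refund: TP=79, FP=26+23+74+5=128, FN=16+14+20+9=59 → 158/345 = 0.45797
  complaint: TP=124, FP=14+30+20+9=73, FN=44+56+74+49=223 → 248/544 = 0.45588
  other: TP=114, FP=23+38+9+49=119, FN=3+10+5+9=27 → 228/374 = 0.60963
Lowest is class 'order' with F1 score = 0.3875.

0.3875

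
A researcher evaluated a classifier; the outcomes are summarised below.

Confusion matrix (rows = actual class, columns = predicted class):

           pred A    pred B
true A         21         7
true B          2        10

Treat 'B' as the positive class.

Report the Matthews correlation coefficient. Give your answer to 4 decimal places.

0.5408

MCC = (TP·TN − FP·FN) / √((TP+FP)(TP+FN)(TN+FP)(TN+FN))
Numerator = 10·21 − 7·2 = 196
Denominator = √(17·12·28·23) = √131376 = 362.4583
MCC = 196 / 362.4583 = 0.5408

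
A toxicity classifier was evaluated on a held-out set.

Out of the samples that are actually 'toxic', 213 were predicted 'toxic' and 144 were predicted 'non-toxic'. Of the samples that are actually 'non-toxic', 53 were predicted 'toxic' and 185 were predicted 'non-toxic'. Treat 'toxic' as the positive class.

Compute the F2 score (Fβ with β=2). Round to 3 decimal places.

0.629

Fβ = (1+β²)·TP / ((1+β²)·TP + β²·FN + FP), with β²=4
= 5·213 / (5·213 + 4·144 + 53) = 0.629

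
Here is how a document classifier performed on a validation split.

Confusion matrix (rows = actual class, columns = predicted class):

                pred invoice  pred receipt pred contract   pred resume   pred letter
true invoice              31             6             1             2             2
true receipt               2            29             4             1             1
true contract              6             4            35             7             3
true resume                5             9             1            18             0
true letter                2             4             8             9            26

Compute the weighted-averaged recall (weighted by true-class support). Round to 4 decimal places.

Per-class recall (TP/(TP+FN)):
  invoice: TP=31, FN=6+1+2+2=11 → 31/42 = 0.73810
  receipt: TP=29, FN=2+4+1+1=8 → 29/37 = 0.78378
  contract: TP=35, FN=6+4+7+3=20 → 35/55 = 0.63636
  resume: TP=18, FN=5+9+1+0=15 → 18/33 = 0.54545
  letter: TP=26, FN=2+4+8+9=23 → 26/49 = 0.53061
Weighted-recall = Σ (supportᵢ/N)·recallᵢ with N=216: (42/216)·0.73810 + (37/216)·0.78378 + (55/216)·0.63636 + (33/216)·0.54545 + (49/216)·0.53061 = 0.6435

0.6435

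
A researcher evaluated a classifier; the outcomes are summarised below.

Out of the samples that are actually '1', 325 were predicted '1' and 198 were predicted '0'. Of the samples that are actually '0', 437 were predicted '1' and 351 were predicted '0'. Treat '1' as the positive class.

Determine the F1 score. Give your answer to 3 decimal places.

0.506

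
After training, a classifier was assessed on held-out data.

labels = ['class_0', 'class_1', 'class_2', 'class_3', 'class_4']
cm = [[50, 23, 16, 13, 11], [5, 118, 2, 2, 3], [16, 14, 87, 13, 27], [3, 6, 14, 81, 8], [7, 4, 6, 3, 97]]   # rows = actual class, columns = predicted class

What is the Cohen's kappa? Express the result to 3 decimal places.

Observed agreement pₒ = trace/N = 433/629 = 0.6884
Expected agreement pₑ = Σ (rowᵢ·colᵢ)/N² = (113·81 + 130·165 + 157·125 + 112·112 + 117·146)/629² = 0.2018
κ = (pₒ − pₑ)/(1 − pₑ) = (0.6884 − 0.2018)/(1 − 0.2018) = 0.610

0.610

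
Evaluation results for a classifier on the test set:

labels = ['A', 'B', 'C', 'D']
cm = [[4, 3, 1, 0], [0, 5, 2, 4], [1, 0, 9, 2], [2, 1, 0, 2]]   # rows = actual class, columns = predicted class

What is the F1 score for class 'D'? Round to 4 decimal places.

0.3077

One-vs-rest for 'D': TP = diagonal; FP = other classes predicted 'D'; FN = 'D' predicted as other.
F1 score = 2·TP/(2·TP+FP+FN).
D: TP=2, FP=0+4+2=6, FN=2+1+0=3 → 4/13 = 0.30769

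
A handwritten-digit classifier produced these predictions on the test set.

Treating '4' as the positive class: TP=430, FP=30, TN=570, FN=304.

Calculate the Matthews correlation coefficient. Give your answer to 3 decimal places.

0.561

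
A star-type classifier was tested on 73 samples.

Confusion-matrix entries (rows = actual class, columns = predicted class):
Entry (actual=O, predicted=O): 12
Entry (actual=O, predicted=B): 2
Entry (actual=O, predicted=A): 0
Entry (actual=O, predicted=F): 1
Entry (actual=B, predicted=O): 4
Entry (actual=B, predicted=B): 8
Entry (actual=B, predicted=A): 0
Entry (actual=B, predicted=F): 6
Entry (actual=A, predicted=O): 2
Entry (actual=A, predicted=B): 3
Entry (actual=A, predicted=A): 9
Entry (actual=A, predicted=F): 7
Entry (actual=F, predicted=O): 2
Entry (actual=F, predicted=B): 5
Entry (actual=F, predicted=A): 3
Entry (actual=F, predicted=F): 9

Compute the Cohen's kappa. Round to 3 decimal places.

Observed agreement pₒ = trace/N = 38/73 = 0.5205
Expected agreement pₑ = Σ (rowᵢ·colᵢ)/N² = (15·20 + 18·18 + 21·12 + 19·23)/73² = 0.2464
κ = (pₒ − pₑ)/(1 − pₑ) = (0.5205 − 0.2464)/(1 − 0.2464) = 0.364

0.364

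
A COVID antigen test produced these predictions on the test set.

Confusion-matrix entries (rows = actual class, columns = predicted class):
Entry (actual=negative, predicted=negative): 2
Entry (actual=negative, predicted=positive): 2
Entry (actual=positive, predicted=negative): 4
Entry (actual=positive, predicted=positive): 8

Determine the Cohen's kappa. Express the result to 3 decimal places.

Observed agreement pₒ = trace/N = 10/16 = 0.6250
Expected agreement pₑ = Σ (rowᵢ·colᵢ)/N² = (4·6 + 12·10)/16² = 0.5625
κ = (pₒ − pₑ)/(1 − pₑ) = (0.6250 − 0.5625)/(1 − 0.5625) = 0.143

0.143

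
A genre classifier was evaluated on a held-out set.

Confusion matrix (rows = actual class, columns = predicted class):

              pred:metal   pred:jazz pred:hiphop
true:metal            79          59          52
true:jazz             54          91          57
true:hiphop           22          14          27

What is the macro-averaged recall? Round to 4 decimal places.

0.4316

Per-class recall (TP/(TP+FN)):
  metal: TP=79, FN=59+52=111 → 79/190 = 0.41579
  jazz: TP=91, FN=54+57=111 → 91/202 = 0.45050
  hiphop: TP=27, FN=22+14=36 → 27/63 = 0.42857
Macro-recall = mean = (0.41579 + 0.45050 + 0.42857) / 3 = 0.4316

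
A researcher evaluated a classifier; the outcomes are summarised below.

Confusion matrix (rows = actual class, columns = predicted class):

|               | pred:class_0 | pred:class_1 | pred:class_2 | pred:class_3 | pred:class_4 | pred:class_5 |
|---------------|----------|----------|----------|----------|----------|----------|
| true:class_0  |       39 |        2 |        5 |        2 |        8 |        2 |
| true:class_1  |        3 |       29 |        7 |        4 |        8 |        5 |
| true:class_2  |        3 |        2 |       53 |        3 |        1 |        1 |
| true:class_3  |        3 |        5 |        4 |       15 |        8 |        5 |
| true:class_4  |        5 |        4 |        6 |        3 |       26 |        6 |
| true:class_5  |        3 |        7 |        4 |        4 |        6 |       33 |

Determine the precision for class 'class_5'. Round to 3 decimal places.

0.635

Take TP from the diagonal, FP from the rest of the 'class_5' prediction marginal, FN from the rest of the 'class_5' actual marginal.
precision = TP/(TP+FP).
class_5: TP=33, FP=2+5+1+5+6=19 → 33/52 = 0.6346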